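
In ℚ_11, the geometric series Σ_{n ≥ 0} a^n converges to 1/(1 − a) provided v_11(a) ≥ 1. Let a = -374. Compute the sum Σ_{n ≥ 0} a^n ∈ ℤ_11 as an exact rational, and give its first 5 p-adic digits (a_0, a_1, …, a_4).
Σ a^n = 1/(1 − a) = 1/375;  first 5 digits = (1, 10, 8, 4, 1)

v_11(a) = 1 ≥ 1, so the series converges in ℤ_11 to 1/(1 − a) = 1/(1 − (-374)) = 1/375. Expand this rational in ℤ_11: compute digits iteratively via d_i = x_i mod 11, x_{i+1} = (x_i − d_i)/11. The first 5 digits are (1, 10, 8, 4, 1).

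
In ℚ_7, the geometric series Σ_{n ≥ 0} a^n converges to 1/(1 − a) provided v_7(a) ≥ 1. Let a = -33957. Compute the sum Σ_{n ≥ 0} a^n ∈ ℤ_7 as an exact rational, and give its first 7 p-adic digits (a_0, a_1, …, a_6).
Σ a^n = 1/(1 − a) = 1/33958;  first 7 digits = (1, 0, 0, 6, 6, 4, 0)

v_7(a) = 3 ≥ 1, so the series converges in ℤ_7 to 1/(1 − a) = 1/(1 − (-33957)) = 1/33958. Expand this rational in ℤ_7: compute digits iteratively via d_i = x_i mod 7, x_{i+1} = (x_i − d_i)/7. The first 7 digits are (1, 0, 0, 6, 6, 4, 0).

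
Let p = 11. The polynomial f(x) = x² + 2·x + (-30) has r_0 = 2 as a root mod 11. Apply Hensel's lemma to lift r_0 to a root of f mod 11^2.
r_1 = 46 (mod 121)

Hensel: r_{i+1} = r_i − f(r_i)·(f′(r_i))^{-1} mod 11^{i+2}, f′(x) = 2x + 2. Iterate:
  r_0 = 2 (mod 11)
  r_1 = 46 (mod 121)
Final: r = 46 satisfies f(r) ≡ 0 mod 11^2.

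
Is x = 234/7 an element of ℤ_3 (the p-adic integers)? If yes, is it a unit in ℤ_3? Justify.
x ∈ ℤ_3 but not a unit; v_3(x) = 2 > 0

ℤ_3 = {x ∈ ℚ_3 : v_3(x) ≥ 0} and ℤ_3^× = {x ∈ ℤ_3 : v_3(x) = 0}. Here v_3(234/7) = v_3(num) − v_3(den) = 2; compare against these criteria.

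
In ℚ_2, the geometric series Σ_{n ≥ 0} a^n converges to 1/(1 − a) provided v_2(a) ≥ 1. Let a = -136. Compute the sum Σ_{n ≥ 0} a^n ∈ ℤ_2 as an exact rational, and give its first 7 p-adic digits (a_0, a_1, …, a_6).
Σ a^n = 1/(1 − a) = 1/137;  first 7 digits = (1, 0, 0, 1, 1, 1, 0)

v_2(a) = 3 ≥ 1, so the series converges in ℤ_2 to 1/(1 − a) = 1/(1 − (-136)) = 1/137. Expand this rational in ℤ_2: compute digits iteratively via d_i = x_i mod 2, x_{i+1} = (x_i − d_i)/2. The first 7 digits are (1, 0, 0, 1, 1, 1, 0).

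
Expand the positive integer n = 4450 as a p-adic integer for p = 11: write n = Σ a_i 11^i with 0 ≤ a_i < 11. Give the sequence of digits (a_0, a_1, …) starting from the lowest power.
(a_0, a_1, …) = (6, 8, 3, 3)

Repeated division by 11 gives the digits low-to-high: 4450 = 6 + 8·11^1 + 3·11^2 + 3·11^3. Digit sequence: (6, 8, 3, 3).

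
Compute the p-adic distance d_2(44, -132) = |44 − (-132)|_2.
d_2(44, -132) = 1/16

Step 1 — x − y = 44 − (-132) = 176. Step 2 — v_2(176) = 4 (factor: 176 = (2^4 · 11); the sign does not affect v_p). Step 3 — |x − y|_2 = 2^{-4} = 1/16.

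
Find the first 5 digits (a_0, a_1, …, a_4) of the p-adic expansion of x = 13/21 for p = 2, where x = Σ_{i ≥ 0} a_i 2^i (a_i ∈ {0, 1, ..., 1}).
(a_0, …, a_4) = (1, 0, 0, 1, 1)

v_2(13/21) = 0 (numerator and denominator both coprime to 2), so x ∈ ℤ_2^×. Compute digits iteratively via a_i = x_i mod 2, x_{i+1} = (x_i − a_i)/2, with x_0 = x:
  x_0 = 13/21;  a_0 = 1;  x_1 = (x_0 − 1)/2 = -4/21
  x_1 = -4/21;  a_1 = 0;  x_2 = (x_1 − 0)/2 = -2/21
  x_2 = -2/21;  a_2 = 0;  x_3 = (x_2 − 0)/2 = -1/21
  x_3 = -1/21;  a_3 = 1;  x_4 = (x_3 − 1)/2 = -11/21
  x_4 = -11/21;  a_4 = 1;  x_5 = (x_4 − 1)/2 = -16/21
Digits: (1, 0, 0, 1, 1).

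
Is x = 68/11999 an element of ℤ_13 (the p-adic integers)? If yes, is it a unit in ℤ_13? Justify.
x ∉ ℤ_13 (v_13(x) = -2 < 0)

ℤ_13 = {x ∈ ℚ_13 : v_13(x) ≥ 0} and ℤ_13^× = {x ∈ ℤ_13 : v_13(x) = 0}. Here v_13(68/11999) = v_13(num) − v_13(den) = -2; compare against these criteria.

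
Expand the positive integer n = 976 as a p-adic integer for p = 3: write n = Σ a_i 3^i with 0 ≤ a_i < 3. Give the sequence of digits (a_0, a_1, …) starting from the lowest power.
(a_0, a_1, …) = (1, 1, 0, 0, 0, 1, 1)

Repeated division by 3 gives the digits low-to-high: 976 = 1 + 1·3^1 + 1·3^5 + 1·3^6. Digit sequence: (1, 1, 0, 0, 0, 1, 1).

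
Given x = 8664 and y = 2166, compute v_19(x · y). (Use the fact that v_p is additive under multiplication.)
v_19(18766224) = 4

v_p(x) = 2 (factor: 8664 = 19^2 · 24); v_p(y) = 2 (factor: 2166 = 19^2 · 6). Additivity: v_p(xy) = v_p(x) + v_p(y) = 2 + 2 = 4. (Direct check: xy = 18766224 = 19^4 · (144).)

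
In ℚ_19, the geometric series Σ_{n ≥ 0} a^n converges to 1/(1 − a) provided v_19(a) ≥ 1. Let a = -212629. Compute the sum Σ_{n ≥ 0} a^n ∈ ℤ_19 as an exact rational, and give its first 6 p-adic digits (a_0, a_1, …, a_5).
Σ a^n = 1/(1 − a) = 1/212630;  first 6 digits = (1, 0, 0, 7, 17, 18)

v_19(a) = 3 ≥ 1, so the series converges in ℤ_19 to 1/(1 − a) = 1/(1 − (-212629)) = 1/212630. Expand this rational in ℤ_19: compute digits iteratively via d_i = x_i mod 19, x_{i+1} = (x_i − d_i)/19. The first 6 digits are (1, 0, 0, 7, 17, 18).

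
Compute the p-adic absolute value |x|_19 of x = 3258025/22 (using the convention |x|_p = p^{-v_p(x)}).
|3258025/22|_19 = 1/130321

Step 1 — compute v_19(x) by factoring powers of 19 out of the numerator and denominator: v_19(3258025/22) = 4. Step 2 — apply |x|_p = p^{-v_p(x)} = 19^{-4} = 1/130321.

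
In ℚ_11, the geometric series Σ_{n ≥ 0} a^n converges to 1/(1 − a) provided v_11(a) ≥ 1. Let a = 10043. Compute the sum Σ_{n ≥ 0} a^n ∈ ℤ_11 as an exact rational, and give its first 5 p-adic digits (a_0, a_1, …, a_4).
Σ a^n = 1/(1 − a) = -1/10042;  first 5 digits = (1, 0, 6, 7, 3)

v_11(a) = 2 ≥ 1, so the series converges in ℤ_11 to 1/(1 − a) = 1/(1 − 10043) = -1/10042. Expand this rational in ℤ_11: compute digits iteratively via d_i = x_i mod 11, x_{i+1} = (x_i − d_i)/11. The first 5 digits are (1, 0, 6, 7, 3).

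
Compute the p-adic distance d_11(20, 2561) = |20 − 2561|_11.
d_11(20, 2561) = 1/121

Step 1 — x − y = 20 − 2561 = -2541. Step 2 — v_11(-2541) = 2 (factor: -2541 = −(11^2 · 21); the sign does not affect v_p). Step 3 — |x − y|_11 = 11^{-2} = 1/121.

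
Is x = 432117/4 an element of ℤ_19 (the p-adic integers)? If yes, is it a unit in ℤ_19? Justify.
x ∈ ℤ_19 but not a unit; v_19(x) = 3 > 0

ℤ_19 = {x ∈ ℚ_19 : v_19(x) ≥ 0} and ℤ_19^× = {x ∈ ℤ_19 : v_19(x) = 0}. Here v_19(432117/4) = v_19(num) − v_19(den) = 3; compare against these criteria.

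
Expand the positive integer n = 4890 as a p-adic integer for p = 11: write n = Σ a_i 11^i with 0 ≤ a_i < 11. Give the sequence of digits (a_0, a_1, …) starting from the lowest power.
(a_0, a_1, …) = (6, 4, 7, 3)

Repeated division by 11 gives the digits low-to-high: 4890 = 6 + 4·11^1 + 7·11^2 + 3·11^3. Digit sequence: (6, 4, 7, 3).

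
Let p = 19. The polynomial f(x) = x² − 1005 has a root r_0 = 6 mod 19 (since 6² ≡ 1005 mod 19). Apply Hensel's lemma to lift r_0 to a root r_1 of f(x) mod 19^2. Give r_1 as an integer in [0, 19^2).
r_1 = 177 (mod 361)

Hensel's recurrence: r_{i+1} = r_i − f(r_i)·(f′(r_i))^{-1} mod 19^{i+2}, with f′(x) = 2x. Iterate:
  r_0 = 6 (mod 19)
  r_1 = 177 (mod 361)
Final: r_1 = 177, and one checks f(r_1) ≡ 0 mod 19^2.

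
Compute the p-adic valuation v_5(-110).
v_5(-110) = 1

v_5(n) is the largest exponent k such that 5^k divides n. Factor out: -110 = -5^1 · 22. (Sign doesn't affect v_p.) So v_5(-110) = 1.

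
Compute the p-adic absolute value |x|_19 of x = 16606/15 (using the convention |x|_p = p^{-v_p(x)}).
|16606/15|_19 = 1/361

Step 1 — compute v_19(x) by factoring powers of 19 out of the numerator and denominator: v_19(16606/15) = 2. Step 2 — apply |x|_p = p^{-v_p(x)} = 19^{-2} = 1/361.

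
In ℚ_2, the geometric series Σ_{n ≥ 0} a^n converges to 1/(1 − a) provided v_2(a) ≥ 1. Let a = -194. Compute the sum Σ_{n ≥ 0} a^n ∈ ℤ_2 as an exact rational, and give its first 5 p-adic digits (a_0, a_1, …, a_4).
Σ a^n = 1/(1 − a) = 1/195;  first 5 digits = (1, 1, 0, 1, 0)

v_2(a) = 1 ≥ 1, so the series converges in ℤ_2 to 1/(1 − a) = 1/(1 − (-194)) = 1/195. Expand this rational in ℤ_2: compute digits iteratively via d_i = x_i mod 2, x_{i+1} = (x_i − d_i)/2. The first 5 digits are (1, 1, 0, 1, 0).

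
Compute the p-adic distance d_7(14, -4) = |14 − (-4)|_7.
d_7(14, -4) = 1

Step 1 — x − y = 14 − (-4) = 18. Step 2 — v_7(18) = 0 (factor: 18 = (7^0 · 18); the sign does not affect v_p). Step 3 — |x − y|_7 = 7^{0} = 1.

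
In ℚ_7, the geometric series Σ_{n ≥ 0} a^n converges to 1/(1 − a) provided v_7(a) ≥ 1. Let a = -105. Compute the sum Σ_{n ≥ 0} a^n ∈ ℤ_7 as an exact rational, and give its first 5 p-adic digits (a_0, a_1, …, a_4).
Σ a^n = 1/(1 − a) = 1/106;  first 5 digits = (1, 6, 5, 2, 6)

v_7(a) = 1 ≥ 1, so the series converges in ℤ_7 to 1/(1 − a) = 1/(1 − (-105)) = 1/106. Expand this rational in ℤ_7: compute digits iteratively via d_i = x_i mod 7, x_{i+1} = (x_i − d_i)/7. The first 5 digits are (1, 6, 5, 2, 6).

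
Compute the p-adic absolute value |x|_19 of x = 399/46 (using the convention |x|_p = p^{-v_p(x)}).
|399/46|_19 = 1/19

Step 1 — compute v_19(x) by factoring powers of 19 out of the numerator and denominator: v_19(399/46) = 1. Step 2 — apply |x|_p = p^{-v_p(x)} = 19^{-1} = 1/19.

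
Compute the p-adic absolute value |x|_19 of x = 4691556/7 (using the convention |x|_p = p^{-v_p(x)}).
|4691556/7|_19 = 1/130321

Step 1 — compute v_19(x) by factoring powers of 19 out of the numerator and denominator: v_19(4691556/7) = 4. Step 2 — apply |x|_p = p^{-v_p(x)} = 19^{-4} = 1/130321.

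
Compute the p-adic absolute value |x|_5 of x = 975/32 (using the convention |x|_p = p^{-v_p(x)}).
|975/32|_5 = 1/25

Step 1 — compute v_5(x) by factoring powers of 5 out of the numerator and denominator: v_5(975/32) = 2. Step 2 — apply |x|_p = p^{-v_p(x)} = 5^{-2} = 1/25.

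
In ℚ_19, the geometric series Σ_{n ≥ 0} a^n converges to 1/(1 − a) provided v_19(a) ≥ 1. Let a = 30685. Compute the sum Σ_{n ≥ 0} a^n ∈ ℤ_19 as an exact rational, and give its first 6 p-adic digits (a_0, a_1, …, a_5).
Σ a^n = 1/(1 − a) = -1/30684;  first 6 digits = (1, 0, 9, 4, 5, 0)

v_19(a) = 2 ≥ 1, so the series converges in ℤ_19 to 1/(1 − a) = 1/(1 − 30685) = -1/30684. Expand this rational in ℤ_19: compute digits iteratively via d_i = x_i mod 19, x_{i+1} = (x_i − d_i)/19. The first 6 digits are (1, 0, 9, 4, 5, 0).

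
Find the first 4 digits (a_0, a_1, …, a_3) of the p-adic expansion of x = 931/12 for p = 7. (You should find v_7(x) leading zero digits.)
(a_0, …, a_3) = (0, 0, 1, 3)

v_7(931/12) = 2, so a_0 = ... = a_1 = 0. Factor out: x = 7^2 · u with u = 19/12 a unit in ℤ_7. Expand u iteratively via a_{v+i} = u_i mod 7, u_{i+1} = (u_i − a_{v+i})/7:
  u_0 = 19/12;  a_2 = 1;  u_1 = (u_0 − 1)/7 = 1/12
  u_1 = 1/12;  a_3 = 3;  u_2 = (u_1 − 3)/7 = -5/12
Digits: (0, 0, 1, 3).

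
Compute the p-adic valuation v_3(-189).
v_3(-189) = 3

v_3(n) is the largest exponent k such that 3^k divides n. Factor out: -189 = -3^3 · 7. (Sign doesn't affect v_p.) So v_3(-189) = 3.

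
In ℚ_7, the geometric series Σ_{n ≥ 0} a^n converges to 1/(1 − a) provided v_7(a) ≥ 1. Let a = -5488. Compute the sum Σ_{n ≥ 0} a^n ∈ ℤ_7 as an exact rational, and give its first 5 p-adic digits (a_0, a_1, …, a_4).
Σ a^n = 1/(1 − a) = 1/5489;  first 5 digits = (1, 0, 0, 5, 4)

v_7(a) = 3 ≥ 1, so the series converges in ℤ_7 to 1/(1 − a) = 1/(1 − (-5488)) = 1/5489. Expand this rational in ℤ_7: compute digits iteratively via d_i = x_i mod 7, x_{i+1} = (x_i − d_i)/7. The first 5 digits are (1, 0, 0, 5, 4).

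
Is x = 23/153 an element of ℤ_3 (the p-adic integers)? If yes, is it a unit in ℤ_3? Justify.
x ∉ ℤ_3 (v_3(x) = -2 < 0)

ℤ_3 = {x ∈ ℚ_3 : v_3(x) ≥ 0} and ℤ_3^× = {x ∈ ℤ_3 : v_3(x) = 0}. Here v_3(23/153) = v_3(num) − v_3(den) = -2; compare against these criteria.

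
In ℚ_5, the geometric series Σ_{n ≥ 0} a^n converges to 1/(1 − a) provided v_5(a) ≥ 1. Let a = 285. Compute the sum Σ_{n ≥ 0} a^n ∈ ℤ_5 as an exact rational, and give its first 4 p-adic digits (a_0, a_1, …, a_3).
Σ a^n = 1/(1 − a) = -1/284;  first 4 digits = (1, 2, 0, 0)

v_5(a) = 1 ≥ 1, so the series converges in ℤ_5 to 1/(1 − a) = 1/(1 − 285) = -1/284. Expand this rational in ℤ_5: compute digits iteratively via d_i = x_i mod 5, x_{i+1} = (x_i − d_i)/5. The first 4 digits are (1, 2, 0, 0).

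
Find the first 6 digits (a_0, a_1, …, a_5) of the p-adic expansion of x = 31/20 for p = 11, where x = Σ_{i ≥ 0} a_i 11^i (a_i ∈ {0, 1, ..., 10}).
(a_0, …, a_5) = (1, 5, 10, 4, 10, 4)

v_11(31/20) = 0 (numerator and denominator both coprime to 11), so x ∈ ℤ_11^×. Compute digits iteratively via a_i = x_i mod 11, x_{i+1} = (x_i − a_i)/11, with x_0 = x:
  x_0 = 31/20;  a_0 = 1;  x_1 = (x_0 − 1)/11 = 1/20
  x_1 = 1/20;  a_1 = 5;  x_2 = (x_1 − 5)/11 = -9/20
  x_2 = -9/20;  a_2 = 10;  x_3 = (x_2 − 10)/11 = -19/20
  x_3 = -19/20;  a_3 = 4;  x_4 = (x_3 − 4)/11 = -9/20
  x_4 = -9/20;  a_4 = 10;  x_5 = (x_4 − 10)/11 = -19/20
  x_5 = -19/20;  a_5 = 4;  x_6 = (x_5 − 4)/11 = -9/20
Digits: (1, 5, 10, 4, 10, 4).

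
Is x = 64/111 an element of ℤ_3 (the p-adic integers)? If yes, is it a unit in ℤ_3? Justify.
x ∉ ℤ_3 (v_3(x) = -1 < 0)

ℤ_3 = {x ∈ ℚ_3 : v_3(x) ≥ 0} and ℤ_3^× = {x ∈ ℤ_3 : v_3(x) = 0}. Here v_3(64/111) = v_3(num) − v_3(den) = -1; compare against these criteria.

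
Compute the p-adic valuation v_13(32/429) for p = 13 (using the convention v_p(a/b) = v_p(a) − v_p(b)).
v_13(32/429) = -1

Factor powers of 13 from the numerator and denominator of the reduced fraction: 32 = 13^0 · 32 and 429 = 13^1 · 33. Apply v_p(a/b) = v_p(a) − v_p(b): v_13(32/429) = 0 − 1 = -1.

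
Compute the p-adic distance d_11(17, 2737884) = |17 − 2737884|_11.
d_11(17, 2737884) = 1/161051

Step 1 — x − y = 17 − 2737884 = -2737867. Step 2 — v_11(-2737867) = 5 (factor: -2737867 = −(11^5 · 17); the sign does not affect v_p). Step 3 — |x − y|_11 = 11^{-5} = 1/161051.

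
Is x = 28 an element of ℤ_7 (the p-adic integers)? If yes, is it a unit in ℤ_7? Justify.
x ∈ ℤ_7 but not a unit; v_7(x) = 1 > 0

ℤ_7 = {x ∈ ℚ_7 : v_7(x) ≥ 0} and ℤ_7^× = {x ∈ ℤ_7 : v_7(x) = 0}. Here v_7(28) = v_7(num) − v_7(den) = 1; compare against these criteria.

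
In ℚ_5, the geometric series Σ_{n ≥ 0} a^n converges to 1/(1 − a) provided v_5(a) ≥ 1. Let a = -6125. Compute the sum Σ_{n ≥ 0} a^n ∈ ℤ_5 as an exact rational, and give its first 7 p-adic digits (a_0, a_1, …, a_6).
Σ a^n = 1/(1 − a) = 1/6126;  first 7 digits = (1, 0, 0, 1, 0, 3, 0)

v_5(a) = 3 ≥ 1, so the series converges in ℤ_5 to 1/(1 − a) = 1/(1 − (-6125)) = 1/6126. Expand this rational in ℤ_5: compute digits iteratively via d_i = x_i mod 5, x_{i+1} = (x_i − d_i)/5. The first 7 digits are (1, 0, 0, 1, 0, 3, 0).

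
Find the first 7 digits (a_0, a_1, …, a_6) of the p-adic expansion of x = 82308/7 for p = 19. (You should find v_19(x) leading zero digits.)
(a_0, …, a_6) = (0, 0, 0, 18, 10, 13, 2)

v_19(82308/7) = 3, so a_0 = ... = a_2 = 0. Factor out: x = 19^3 · u with u = 12/7 a unit in ℤ_19. Expand u iteratively via a_{v+i} = u_i mod 19, u_{i+1} = (u_i − a_{v+i})/19:
  u_0 = 12/7;  a_3 = 18;  u_1 = (u_0 − 18)/19 = -6/7
  u_1 = -6/7;  a_4 = 10;  u_2 = (u_1 − 10)/19 = -4/7
  u_2 = -4/7;  a_5 = 13;  u_3 = (u_2 − 13)/19 = -5/7
  u_3 = -5/7;  a_6 = 2;  u_4 = (u_3 − 2)/19 = -1/7
Digits: (0, 0, 0, 18, 10, 13, 2).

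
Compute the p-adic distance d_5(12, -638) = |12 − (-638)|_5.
d_5(12, -638) = 1/25

Step 1 — x − y = 12 − (-638) = 650. Step 2 — v_5(650) = 2 (factor: 650 = (5^2 · 26); the sign does not affect v_p). Step 3 — |x − y|_5 = 5^{-2} = 1/25.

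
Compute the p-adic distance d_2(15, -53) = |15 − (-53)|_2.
d_2(15, -53) = 1/4

Step 1 — x − y = 15 − (-53) = 68. Step 2 — v_2(68) = 2 (factor: 68 = (2^2 · 17); the sign does not affect v_p). Step 3 — |x − y|_2 = 2^{-2} = 1/4.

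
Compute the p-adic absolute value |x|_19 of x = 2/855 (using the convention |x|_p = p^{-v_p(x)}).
|2/855|_19 = 19

Step 1 — compute v_19(x) by factoring powers of 19 out of the numerator and denominator: v_19(2/855) = -1. Step 2 — apply |x|_p = p^{-v_p(x)} = 19^{1} = 19.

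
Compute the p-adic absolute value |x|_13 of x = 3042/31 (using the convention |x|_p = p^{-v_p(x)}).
|3042/31|_13 = 1/169

Step 1 — compute v_13(x) by factoring powers of 13 out of the numerator and denominator: v_13(3042/31) = 2. Step 2 — apply |x|_p = p^{-v_p(x)} = 13^{-2} = 1/169.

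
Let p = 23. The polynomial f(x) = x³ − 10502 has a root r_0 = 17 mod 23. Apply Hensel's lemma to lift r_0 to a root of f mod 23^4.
r_3 = 117639 (mod 279841)

Hensel: r_{i+1} = r_i − f(r_i)/f′(r_i) mod 23^{i+2}, where f′(x) = 3x². Iterate:
  r_0 = 17 (mod 23)
  r_1 = 201 (mod 529)
  r_2 = 8136 (mod 12167)
  r_3 = 117639 (mod 279841)
Final: r = 117639 with f(r) ≡ 0 mod 23^4.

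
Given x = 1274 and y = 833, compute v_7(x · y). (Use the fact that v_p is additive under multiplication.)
v_7(1061242) = 4

v_p(x) = 2 (factor: 1274 = 7^2 · 26); v_p(y) = 2 (factor: 833 = 7^2 · 17). Additivity: v_p(xy) = v_p(x) + v_p(y) = 2 + 2 = 4. (Direct check: xy = 1061242 = 7^4 · (442).)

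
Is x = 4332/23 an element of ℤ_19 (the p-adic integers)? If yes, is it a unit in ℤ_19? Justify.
x ∈ ℤ_19 but not a unit; v_19(x) = 2 > 0

ℤ_19 = {x ∈ ℚ_19 : v_19(x) ≥ 0} and ℤ_19^× = {x ∈ ℤ_19 : v_19(x) = 0}. Here v_19(4332/23) = v_19(num) − v_19(den) = 2; compare against these criteria.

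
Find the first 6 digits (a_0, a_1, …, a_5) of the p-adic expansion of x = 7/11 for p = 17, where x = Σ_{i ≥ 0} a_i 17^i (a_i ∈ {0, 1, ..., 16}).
(a_0, …, a_5) = (13, 7, 15, 13, 10, 4)

v_17(7/11) = 0 (numerator and denominator both coprime to 17), so x ∈ ℤ_17^×. Compute digits iteratively via a_i = x_i mod 17, x_{i+1} = (x_i − a_i)/17, with x_0 = x:
  x_0 = 7/11;  a_0 = 13;  x_1 = (x_0 − 13)/17 = -8/11
  x_1 = -8/11;  a_1 = 7;  x_2 = (x_1 − 7)/17 = -5/11
  x_2 = -5/11;  a_2 = 15;  x_3 = (x_2 − 15)/17 = -10/11
  x_3 = -10/11;  a_3 = 13;  x_4 = (x_3 − 13)/17 = -9/11
  x_4 = -9/11;  a_4 = 10;  x_5 = (x_4 − 10)/17 = -7/11
  x_5 = -7/11;  a_5 = 4;  x_6 = (x_5 − 4)/17 = -3/11
Digits: (13, 7, 15, 13, 10, 4).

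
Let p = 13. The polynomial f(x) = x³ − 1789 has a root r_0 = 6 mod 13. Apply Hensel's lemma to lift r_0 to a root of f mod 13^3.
r_2 = 2047 (mod 2197)

Hensel: r_{i+1} = r_i − f(r_i)/f′(r_i) mod 13^{i+2}, where f′(x) = 3x². Iterate:
  r_0 = 6 (mod 13)
  r_1 = 19 (mod 169)
  r_2 = 2047 (mod 2197)
Final: r = 2047 with f(r) ≡ 0 mod 13^3.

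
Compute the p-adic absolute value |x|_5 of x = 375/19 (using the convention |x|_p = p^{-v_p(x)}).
|375/19|_5 = 1/125

Step 1 — compute v_5(x) by factoring powers of 5 out of the numerator and denominator: v_5(375/19) = 3. Step 2 — apply |x|_p = p^{-v_p(x)} = 5^{-3} = 1/125.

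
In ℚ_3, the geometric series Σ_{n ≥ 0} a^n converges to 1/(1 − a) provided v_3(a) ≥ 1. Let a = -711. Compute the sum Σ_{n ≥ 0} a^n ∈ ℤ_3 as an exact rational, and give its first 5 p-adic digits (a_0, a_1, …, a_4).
Σ a^n = 1/(1 − a) = 1/712;  first 5 digits = (1, 0, 2, 0, 1)

v_3(a) = 2 ≥ 1, so the series converges in ℤ_3 to 1/(1 − a) = 1/(1 − (-711)) = 1/712. Expand this rational in ℤ_3: compute digits iteratively via d_i = x_i mod 3, x_{i+1} = (x_i − d_i)/3. The first 5 digits are (1, 0, 2, 0, 1).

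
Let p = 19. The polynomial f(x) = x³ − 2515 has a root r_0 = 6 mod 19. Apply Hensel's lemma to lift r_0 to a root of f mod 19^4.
r_3 = 115564 (mod 130321)

Hensel: r_{i+1} = r_i − f(r_i)/f′(r_i) mod 19^{i+2}, where f′(x) = 3x². Iterate:
  r_0 = 6 (mod 19)
  r_1 = 44 (mod 361)
  r_2 = 5820 (mod 6859)
  r_3 = 115564 (mod 130321)
Final: r = 115564 with f(r) ≡ 0 mod 19^4.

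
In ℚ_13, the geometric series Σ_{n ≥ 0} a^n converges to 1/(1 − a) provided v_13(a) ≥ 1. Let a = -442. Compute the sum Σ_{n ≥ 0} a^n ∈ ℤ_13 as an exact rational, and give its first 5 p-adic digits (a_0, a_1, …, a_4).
Σ a^n = 1/(1 − a) = 1/443;  first 5 digits = (1, 5, 9, 5, 0)

v_13(a) = 1 ≥ 1, so the series converges in ℤ_13 to 1/(1 − a) = 1/(1 − (-442)) = 1/443. Expand this rational in ℤ_13: compute digits iteratively via d_i = x_i mod 13, x_{i+1} = (x_i − d_i)/13. The first 5 digits are (1, 5, 9, 5, 0).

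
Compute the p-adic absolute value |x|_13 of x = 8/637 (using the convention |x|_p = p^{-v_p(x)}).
|8/637|_13 = 13

Step 1 — compute v_13(x) by factoring powers of 13 out of the numerator and denominator: v_13(8/637) = -1. Step 2 — apply |x|_p = p^{-v_p(x)} = 13^{1} = 13.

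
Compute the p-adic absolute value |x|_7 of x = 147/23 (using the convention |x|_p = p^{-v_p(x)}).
|147/23|_7 = 1/49

Step 1 — compute v_7(x) by factoring powers of 7 out of the numerator and denominator: v_7(147/23) = 2. Step 2 — apply |x|_p = p^{-v_p(x)} = 7^{-2} = 1/49.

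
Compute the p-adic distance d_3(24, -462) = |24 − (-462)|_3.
d_3(24, -462) = 1/243

Step 1 — x − y = 24 − (-462) = 486. Step 2 — v_3(486) = 5 (factor: 486 = (3^5 · 2); the sign does not affect v_p). Step 3 — |x − y|_3 = 3^{-5} = 1/243.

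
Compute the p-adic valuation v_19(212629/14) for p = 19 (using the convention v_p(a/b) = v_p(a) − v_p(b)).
v_19(212629/14) = 3

Factor powers of 19 from the numerator and denominator of the reduced fraction: 212629 = 19^3 · 31 and 14 = 19^0 · 14. Apply v_p(a/b) = v_p(a) − v_p(b): v_19(212629/14) = 3 − 0 = 3.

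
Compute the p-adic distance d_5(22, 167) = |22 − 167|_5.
d_5(22, 167) = 1/5

Step 1 — x − y = 22 − 167 = -145. Step 2 — v_5(-145) = 1 (factor: -145 = −(5^1 · 29); the sign does not affect v_p). Step 3 — |x − y|_5 = 5^{-1} = 1/5.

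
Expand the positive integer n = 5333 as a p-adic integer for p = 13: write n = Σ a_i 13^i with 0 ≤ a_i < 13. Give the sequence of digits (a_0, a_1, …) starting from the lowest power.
(a_0, a_1, …) = (3, 7, 5, 2)

Repeated division by 13 gives the digits low-to-high: 5333 = 3 + 7·13^1 + 5·13^2 + 2·13^3. Digit sequence: (3, 7, 5, 2).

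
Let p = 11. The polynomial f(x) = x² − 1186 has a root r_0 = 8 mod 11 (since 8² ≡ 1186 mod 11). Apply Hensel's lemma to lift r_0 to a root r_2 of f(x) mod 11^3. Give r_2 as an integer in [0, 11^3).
r_2 = 305 (mod 1331)

Hensel's recurrence: r_{i+1} = r_i − f(r_i)·(f′(r_i))^{-1} mod 11^{i+2}, with f′(x) = 2x. Iterate:
  r_0 = 8 (mod 11)
  r_1 = 63 (mod 121)
  r_2 = 305 (mod 1331)
Final: r_2 = 305, and one checks f(r_2) ≡ 0 mod 11^3.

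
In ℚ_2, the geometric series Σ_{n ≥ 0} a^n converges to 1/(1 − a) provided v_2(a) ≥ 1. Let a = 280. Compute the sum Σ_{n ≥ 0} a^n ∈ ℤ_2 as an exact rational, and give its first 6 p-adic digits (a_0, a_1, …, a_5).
Σ a^n = 1/(1 − a) = -1/279;  first 6 digits = (1, 0, 0, 1, 1, 0)

v_2(a) = 3 ≥ 1, so the series converges in ℤ_2 to 1/(1 − a) = 1/(1 − 280) = -1/279. Expand this rational in ℤ_2: compute digits iteratively via d_i = x_i mod 2, x_{i+1} = (x_i − d_i)/2. The first 6 digits are (1, 0, 0, 1, 1, 0).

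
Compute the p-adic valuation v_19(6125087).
v_19(6125087) = 4

v_19(n) is the largest exponent k such that 19^k divides n. Factor out: 6125087 = 19^4 · 47. (Sign doesn't affect v_p.) So v_19(6125087) = 4.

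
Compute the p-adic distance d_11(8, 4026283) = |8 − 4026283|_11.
d_11(8, 4026283) = 1/161051

Step 1 — x − y = 8 − 4026283 = -4026275. Step 2 — v_11(-4026275) = 5 (factor: -4026275 = −(11^5 · 25); the sign does not affect v_p). Step 3 — |x − y|_11 = 11^{-5} = 1/161051.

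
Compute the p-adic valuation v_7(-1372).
v_7(-1372) = 3

v_7(n) is the largest exponent k such that 7^k divides n. Factor out: -1372 = -7^3 · 4. (Sign doesn't affect v_p.) So v_7(-1372) = 3.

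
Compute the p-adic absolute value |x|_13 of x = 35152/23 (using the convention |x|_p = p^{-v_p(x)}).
|35152/23|_13 = 1/2197

Step 1 — compute v_13(x) by factoring powers of 13 out of the numerator and denominator: v_13(35152/23) = 3. Step 2 — apply |x|_p = p^{-v_p(x)} = 13^{-3} = 1/2197.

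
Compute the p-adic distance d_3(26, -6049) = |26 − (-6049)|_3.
d_3(26, -6049) = 1/243

Step 1 — x − y = 26 − (-6049) = 6075. Step 2 — v_3(6075) = 5 (factor: 6075 = (3^5 · 25); the sign does not affect v_p). Step 3 — |x − y|_3 = 3^{-5} = 1/243.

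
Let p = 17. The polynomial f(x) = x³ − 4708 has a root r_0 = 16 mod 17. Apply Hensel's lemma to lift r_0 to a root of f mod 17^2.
r_1 = 220 (mod 289)

Hensel: r_{i+1} = r_i − f(r_i)/f′(r_i) mod 17^{i+2}, where f′(x) = 3x². Iterate:
  r_0 = 16 (mod 17)
  r_1 = 220 (mod 289)
Final: r = 220 with f(r) ≡ 0 mod 17^2.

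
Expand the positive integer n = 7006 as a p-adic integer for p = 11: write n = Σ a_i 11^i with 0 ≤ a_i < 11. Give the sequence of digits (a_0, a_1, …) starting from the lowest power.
(a_0, a_1, …) = (10, 9, 2, 5)

Repeated division by 11 gives the digits low-to-high: 7006 = 10 + 9·11^1 + 2·11^2 + 5·11^3. Digit sequence: (10, 9, 2, 5).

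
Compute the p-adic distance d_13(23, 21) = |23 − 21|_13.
d_13(23, 21) = 1

Step 1 — x − y = 23 − 21 = 2. Step 2 — v_13(2) = 0 (factor: 2 = (13^0 · 2); the sign does not affect v_p). Step 3 — |x − y|_13 = 13^{0} = 1.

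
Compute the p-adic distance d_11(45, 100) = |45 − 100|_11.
d_11(45, 100) = 1/11

Step 1 — x − y = 45 − 100 = -55. Step 2 — v_11(-55) = 1 (factor: -55 = −(11^1 · 5); the sign does not affect v_p). Step 3 — |x − y|_11 = 11^{-1} = 1/11.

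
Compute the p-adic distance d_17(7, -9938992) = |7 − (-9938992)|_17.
d_17(7, -9938992) = 1/1419857

Step 1 — x − y = 7 − (-9938992) = 9938999. Step 2 — v_17(9938999) = 5 (factor: 9938999 = (17^5 · 7); the sign does not affect v_p). Step 3 — |x − y|_17 = 17^{-5} = 1/1419857.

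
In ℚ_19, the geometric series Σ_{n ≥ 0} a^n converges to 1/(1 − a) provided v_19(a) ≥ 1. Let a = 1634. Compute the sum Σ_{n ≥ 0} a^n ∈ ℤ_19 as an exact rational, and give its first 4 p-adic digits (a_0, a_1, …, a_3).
Σ a^n = 1/(1 − a) = -1/1633;  first 4 digits = (1, 10, 9, 2)

v_19(a) = 1 ≥ 1, so the series converges in ℤ_19 to 1/(1 − a) = 1/(1 − 1634) = -1/1633. Expand this rational in ℤ_19: compute digits iteratively via d_i = x_i mod 19, x_{i+1} = (x_i − d_i)/19. The first 4 digits are (1, 10, 9, 2).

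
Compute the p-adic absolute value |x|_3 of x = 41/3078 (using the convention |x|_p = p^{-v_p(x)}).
|41/3078|_3 = 81

Step 1 — compute v_3(x) by factoring powers of 3 out of the numerator and denominator: v_3(41/3078) = -4. Step 2 — apply |x|_p = p^{-v_p(x)} = 3^{4} = 81.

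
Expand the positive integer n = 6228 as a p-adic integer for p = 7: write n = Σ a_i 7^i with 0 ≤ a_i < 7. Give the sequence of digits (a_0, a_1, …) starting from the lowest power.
(a_0, a_1, …) = (5, 0, 1, 4, 2)

Repeated division by 7 gives the digits low-to-high: 6228 = 5 + 1·7^2 + 4·7^3 + 2·7^4. Digit sequence: (5, 0, 1, 4, 2).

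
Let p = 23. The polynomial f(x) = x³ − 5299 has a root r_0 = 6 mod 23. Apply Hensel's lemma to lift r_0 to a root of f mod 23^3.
r_2 = 489 (mod 12167)

Hensel: r_{i+1} = r_i − f(r_i)/f′(r_i) mod 23^{i+2}, where f′(x) = 3x². Iterate:
  r_0 = 6 (mod 23)
  r_1 = 489 (mod 529)
  r_2 = 489 (mod 12167)
Final: r = 489 with f(r) ≡ 0 mod 23^3.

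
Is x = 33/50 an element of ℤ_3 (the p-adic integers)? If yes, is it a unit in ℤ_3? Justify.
x ∈ ℤ_3 but not a unit; v_3(x) = 1 > 0

ℤ_3 = {x ∈ ℚ_3 : v_3(x) ≥ 0} and ℤ_3^× = {x ∈ ℤ_3 : v_3(x) = 0}. Here v_3(33/50) = v_3(num) − v_3(den) = 1; compare against these criteria.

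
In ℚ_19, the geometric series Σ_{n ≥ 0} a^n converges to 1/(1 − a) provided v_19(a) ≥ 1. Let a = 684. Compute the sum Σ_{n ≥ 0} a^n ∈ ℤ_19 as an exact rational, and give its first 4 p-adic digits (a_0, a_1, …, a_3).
Σ a^n = 1/(1 − a) = -1/683;  first 4 digits = (1, 17, 5, 3)

v_19(a) = 1 ≥ 1, so the series converges in ℤ_19 to 1/(1 − a) = 1/(1 − 684) = -1/683. Expand this rational in ℤ_19: compute digits iteratively via d_i = x_i mod 19, x_{i+1} = (x_i − d_i)/19. The first 4 digits are (1, 17, 5, 3).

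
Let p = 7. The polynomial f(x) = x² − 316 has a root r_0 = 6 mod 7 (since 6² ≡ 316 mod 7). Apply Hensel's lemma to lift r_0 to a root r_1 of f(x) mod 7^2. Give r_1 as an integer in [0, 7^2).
r_1 = 13 (mod 49)

Hensel's recurrence: r_{i+1} = r_i − f(r_i)·(f′(r_i))^{-1} mod 7^{i+2}, with f′(x) = 2x. Iterate:
  r_0 = 6 (mod 7)
  r_1 = 13 (mod 49)
Final: r_1 = 13, and one checks f(r_1) ≡ 0 mod 7^2.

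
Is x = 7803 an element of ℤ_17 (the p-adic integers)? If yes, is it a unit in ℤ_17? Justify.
x ∈ ℤ_17 but not a unit; v_17(x) = 2 > 0

ℤ_17 = {x ∈ ℚ_17 : v_17(x) ≥ 0} and ℤ_17^× = {x ∈ ℤ_17 : v_17(x) = 0}. Here v_17(7803) = v_17(num) − v_17(den) = 2; compare against these criteria.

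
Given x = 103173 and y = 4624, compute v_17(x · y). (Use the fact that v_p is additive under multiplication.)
v_17(477071952) = 5

v_p(x) = 3 (factor: 103173 = 17^3 · 21); v_p(y) = 2 (factor: 4624 = 17^2 · 16). Additivity: v_p(xy) = v_p(x) + v_p(y) = 3 + 2 = 5. (Direct check: xy = 477071952 = 17^5 · (336).)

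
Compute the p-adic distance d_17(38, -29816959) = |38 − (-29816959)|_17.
d_17(38, -29816959) = 1/1419857

Step 1 — x − y = 38 − (-29816959) = 29816997. Step 2 — v_17(29816997) = 5 (factor: 29816997 = (17^5 · 21); the sign does not affect v_p). Step 3 — |x − y|_17 = 17^{-5} = 1/1419857.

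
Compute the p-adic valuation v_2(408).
v_2(408) = 3

v_2(n) is the largest exponent k such that 2^k divides n. Factor out: 408 = 2^3 · 51. (Sign doesn't affect v_p.) So v_2(408) = 3.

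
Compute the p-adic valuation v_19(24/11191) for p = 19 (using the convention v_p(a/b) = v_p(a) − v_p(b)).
v_19(24/11191) = -2

Factor powers of 19 from the numerator and denominator of the reduced fraction: 24 = 19^0 · 24 and 11191 = 19^2 · 31. Apply v_p(a/b) = v_p(a) − v_p(b): v_19(24/11191) = 0 − 2 = -2.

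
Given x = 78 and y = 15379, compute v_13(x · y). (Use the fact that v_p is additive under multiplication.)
v_13(1199562) = 4

v_p(x) = 1 (factor: 78 = 13^1 · 6); v_p(y) = 3 (factor: 15379 = 13^3 · 7). Additivity: v_p(xy) = v_p(x) + v_p(y) = 1 + 3 = 4. (Direct check: xy = 1199562 = 13^4 · (42).)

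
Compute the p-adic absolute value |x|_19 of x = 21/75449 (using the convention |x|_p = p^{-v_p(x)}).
|21/75449|_19 = 6859

Step 1 — compute v_19(x) by factoring powers of 19 out of the numerator and denominator: v_19(21/75449) = -3. Step 2 — apply |x|_p = p^{-v_p(x)} = 19^{3} = 6859.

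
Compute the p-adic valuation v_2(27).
v_2(27) = 0

v_2(n) is the largest exponent k such that 2^k divides n. Factor out: 27 = 2^0 · 27. (Sign doesn't affect v_p.) So v_2(27) = 0.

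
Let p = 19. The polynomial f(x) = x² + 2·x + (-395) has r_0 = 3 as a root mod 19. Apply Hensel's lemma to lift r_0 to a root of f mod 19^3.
r_2 = 3841 (mod 6859)

Hensel: r_{i+1} = r_i − f(r_i)·(f′(r_i))^{-1} mod 19^{i+2}, f′(x) = 2x + 2. Iterate:
  r_0 = 3 (mod 19)
  r_1 = 231 (mod 361)
  r_2 = 3841 (mod 6859)
Final: r = 3841 satisfies f(r) ≡ 0 mod 19^3.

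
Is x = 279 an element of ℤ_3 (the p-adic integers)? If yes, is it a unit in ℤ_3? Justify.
x ∈ ℤ_3 but not a unit; v_3(x) = 2 > 0

ℤ_3 = {x ∈ ℚ_3 : v_3(x) ≥ 0} and ℤ_3^× = {x ∈ ℤ_3 : v_3(x) = 0}. Here v_3(279) = v_3(num) − v_3(den) = 2; compare against these criteria.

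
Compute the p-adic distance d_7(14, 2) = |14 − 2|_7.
d_7(14, 2) = 1

Step 1 — x − y = 14 − 2 = 12. Step 2 — v_7(12) = 0 (factor: 12 = (7^0 · 12); the sign does not affect v_p). Step 3 — |x − y|_7 = 7^{0} = 1.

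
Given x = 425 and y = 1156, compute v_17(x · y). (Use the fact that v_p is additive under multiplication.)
v_17(491300) = 3

v_p(x) = 1 (factor: 425 = 17^1 · 25); v_p(y) = 2 (factor: 1156 = 17^2 · 4). Additivity: v_p(xy) = v_p(x) + v_p(y) = 1 + 2 = 3. (Direct check: xy = 491300 = 17^3 · (100).)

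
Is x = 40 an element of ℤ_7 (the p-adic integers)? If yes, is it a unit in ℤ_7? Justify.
x ∈ ℤ_7^× (unit); v_7(x) = 0

ℤ_7 = {x ∈ ℚ_7 : v_7(x) ≥ 0} and ℤ_7^× = {x ∈ ℤ_7 : v_7(x) = 0}. Here v_7(40) = v_7(num) − v_7(den) = 0; compare against these criteria.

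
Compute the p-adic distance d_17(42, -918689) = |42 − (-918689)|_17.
d_17(42, -918689) = 1/83521

Step 1 — x − y = 42 − (-918689) = 918731. Step 2 — v_17(918731) = 4 (factor: 918731 = (17^4 · 11); the sign does not affect v_p). Step 3 — |x − y|_17 = 17^{-4} = 1/83521.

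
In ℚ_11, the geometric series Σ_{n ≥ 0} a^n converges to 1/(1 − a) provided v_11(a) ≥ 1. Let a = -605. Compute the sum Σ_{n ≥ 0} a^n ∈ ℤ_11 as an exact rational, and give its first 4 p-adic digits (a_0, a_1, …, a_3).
Σ a^n = 1/(1 − a) = 1/606;  first 4 digits = (1, 0, 6, 10)

v_11(a) = 2 ≥ 1, so the series converges in ℤ_11 to 1/(1 − a) = 1/(1 − (-605)) = 1/606. Expand this rational in ℤ_11: compute digits iteratively via d_i = x_i mod 11, x_{i+1} = (x_i − d_i)/11. The first 4 digits are (1, 0, 6, 10).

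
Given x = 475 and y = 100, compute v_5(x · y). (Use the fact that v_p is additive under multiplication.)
v_5(47500) = 4

v_p(x) = 2 (factor: 475 = 5^2 · 19); v_p(y) = 2 (factor: 100 = 5^2 · 4). Additivity: v_p(xy) = v_p(x) + v_p(y) = 2 + 2 = 4. (Direct check: xy = 47500 = 5^4 · (76).)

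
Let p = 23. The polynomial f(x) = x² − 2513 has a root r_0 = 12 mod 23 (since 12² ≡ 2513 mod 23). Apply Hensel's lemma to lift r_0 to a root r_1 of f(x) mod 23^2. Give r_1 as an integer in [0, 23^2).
r_1 = 265 (mod 529)

Hensel's recurrence: r_{i+1} = r_i − f(r_i)·(f′(r_i))^{-1} mod 23^{i+2}, with f′(x) = 2x. Iterate:
  r_0 = 12 (mod 23)
  r_1 = 265 (mod 529)
Final: r_1 = 265, and one checks f(r_1) ≡ 0 mod 23^2.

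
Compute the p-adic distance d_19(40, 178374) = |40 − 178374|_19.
d_19(40, 178374) = 1/6859

Step 1 — x − y = 40 − 178374 = -178334. Step 2 — v_19(-178334) = 3 (factor: -178334 = −(19^3 · 26); the sign does not affect v_p). Step 3 — |x − y|_19 = 19^{-3} = 1/6859.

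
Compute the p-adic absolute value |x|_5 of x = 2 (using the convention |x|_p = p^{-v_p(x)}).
|2|_5 = 1

Step 1 — compute v_5(x) by factoring powers of 5 out of the numerator and denominator: v_5(2) = 0. Step 2 — apply |x|_p = p^{-v_p(x)} = 5^{0} = 1.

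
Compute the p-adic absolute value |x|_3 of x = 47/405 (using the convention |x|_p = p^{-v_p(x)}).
|47/405|_3 = 81

Step 1 — compute v_3(x) by factoring powers of 3 out of the numerator and denominator: v_3(47/405) = -4. Step 2 — apply |x|_p = p^{-v_p(x)} = 3^{4} = 81.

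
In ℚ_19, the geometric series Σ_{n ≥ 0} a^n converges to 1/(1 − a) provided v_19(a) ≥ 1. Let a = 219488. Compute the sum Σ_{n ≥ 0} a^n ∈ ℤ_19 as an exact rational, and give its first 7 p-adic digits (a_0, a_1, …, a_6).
Σ a^n = 1/(1 − a) = -1/219487;  first 7 digits = (1, 0, 0, 13, 1, 0, 17)

v_19(a) = 3 ≥ 1, so the series converges in ℤ_19 to 1/(1 − a) = 1/(1 − 219488) = -1/219487. Expand this rational in ℤ_19: compute digits iteratively via d_i = x_i mod 19, x_{i+1} = (x_i − d_i)/19. The first 7 digits are (1, 0, 0, 13, 1, 0, 17).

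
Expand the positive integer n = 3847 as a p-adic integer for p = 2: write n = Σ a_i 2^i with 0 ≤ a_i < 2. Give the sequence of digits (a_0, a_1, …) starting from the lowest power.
(a_0, a_1, …) = (1, 1, 1, 0, 0, 0, 0, 0, 1, 1, 1, 1)

Repeated division by 2 gives the digits low-to-high: 3847 = 1 + 1·2^1 + 1·2^2 + 1·2^8 + 1·2^9 + 1·2^10 + 1·2^11. Digit sequence: (1, 1, 1, 0, 0, 0, 0, 0, 1, 1, 1, 1).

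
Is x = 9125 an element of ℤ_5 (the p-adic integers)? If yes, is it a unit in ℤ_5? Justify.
x ∈ ℤ_5 but not a unit; v_5(x) = 3 > 0

ℤ_5 = {x ∈ ℚ_5 : v_5(x) ≥ 0} and ℤ_5^× = {x ∈ ℤ_5 : v_5(x) = 0}. Here v_5(9125) = v_5(num) − v_5(den) = 3; compare against these criteria.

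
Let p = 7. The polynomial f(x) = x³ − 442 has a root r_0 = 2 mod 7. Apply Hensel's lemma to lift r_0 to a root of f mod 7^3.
r_2 = 275 (mod 343)

Hensel: r_{i+1} = r_i − f(r_i)/f′(r_i) mod 7^{i+2}, where f′(x) = 3x². Iterate:
  r_0 = 2 (mod 7)
  r_1 = 30 (mod 49)
  r_2 = 275 (mod 343)
Final: r = 275 with f(r) ≡ 0 mod 7^3.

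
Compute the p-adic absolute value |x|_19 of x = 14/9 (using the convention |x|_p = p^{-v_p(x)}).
|14/9|_19 = 1

Step 1 — compute v_19(x) by factoring powers of 19 out of the numerator and denominator: v_19(14/9) = 0. Step 2 — apply |x|_p = p^{-v_p(x)} = 19^{0} = 1.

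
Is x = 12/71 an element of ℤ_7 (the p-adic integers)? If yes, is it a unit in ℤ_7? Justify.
x ∈ ℤ_7^× (unit); v_7(x) = 0

ℤ_7 = {x ∈ ℚ_7 : v_7(x) ≥ 0} and ℤ_7^× = {x ∈ ℤ_7 : v_7(x) = 0}. Here v_7(12/71) = v_7(num) − v_7(den) = 0; compare against these criteria.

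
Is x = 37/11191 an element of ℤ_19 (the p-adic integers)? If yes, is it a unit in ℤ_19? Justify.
x ∉ ℤ_19 (v_19(x) = -2 < 0)

ℤ_19 = {x ∈ ℚ_19 : v_19(x) ≥ 0} and ℤ_19^× = {x ∈ ℤ_19 : v_19(x) = 0}. Here v_19(37/11191) = v_19(num) − v_19(den) = -2; compare against these criteria.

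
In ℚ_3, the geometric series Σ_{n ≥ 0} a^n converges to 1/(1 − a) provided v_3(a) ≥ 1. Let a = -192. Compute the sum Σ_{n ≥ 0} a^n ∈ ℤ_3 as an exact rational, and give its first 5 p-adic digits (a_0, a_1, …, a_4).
Σ a^n = 1/(1 − a) = 1/193;  first 5 digits = (1, 2, 0, 1, 0)

v_3(a) = 1 ≥ 1, so the series converges in ℤ_3 to 1/(1 − a) = 1/(1 − (-192)) = 1/193. Expand this rational in ℤ_3: compute digits iteratively via d_i = x_i mod 3, x_{i+1} = (x_i − d_i)/3. The first 5 digits are (1, 2, 0, 1, 0).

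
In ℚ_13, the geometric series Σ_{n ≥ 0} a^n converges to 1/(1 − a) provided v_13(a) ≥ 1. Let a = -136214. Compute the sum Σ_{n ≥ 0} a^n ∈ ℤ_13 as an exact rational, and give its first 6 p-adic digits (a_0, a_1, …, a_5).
Σ a^n = 1/(1 − a) = 1/136215;  first 6 digits = (1, 0, 0, 3, 8, 12)

v_13(a) = 3 ≥ 1, so the series converges in ℤ_13 to 1/(1 − a) = 1/(1 − (-136214)) = 1/136215. Expand this rational in ℤ_13: compute digits iteratively via d_i = x_i mod 13, x_{i+1} = (x_i − d_i)/13. The first 6 digits are (1, 0, 0, 3, 8, 12).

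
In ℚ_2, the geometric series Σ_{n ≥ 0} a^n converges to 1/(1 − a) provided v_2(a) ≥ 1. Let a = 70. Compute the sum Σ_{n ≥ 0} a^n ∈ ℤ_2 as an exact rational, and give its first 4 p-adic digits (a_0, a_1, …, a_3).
Σ a^n = 1/(1 − a) = -1/69;  first 4 digits = (1, 1, 0, 0)

v_2(a) = 1 ≥ 1, so the series converges in ℤ_2 to 1/(1 − a) = 1/(1 − 70) = -1/69. Expand this rational in ℤ_2: compute digits iteratively via d_i = x_i mod 2, x_{i+1} = (x_i − d_i)/2. The first 4 digits are (1, 1, 0, 0).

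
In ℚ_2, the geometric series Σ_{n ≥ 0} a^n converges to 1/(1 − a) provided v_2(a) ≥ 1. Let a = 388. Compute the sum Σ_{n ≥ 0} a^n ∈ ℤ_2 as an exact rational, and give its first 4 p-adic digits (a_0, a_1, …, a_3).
Σ a^n = 1/(1 − a) = -1/387;  first 4 digits = (1, 0, 1, 0)

v_2(a) = 2 ≥ 1, so the series converges in ℤ_2 to 1/(1 − a) = 1/(1 − 388) = -1/387. Expand this rational in ℤ_2: compute digits iteratively via d_i = x_i mod 2, x_{i+1} = (x_i − d_i)/2. The first 4 digits are (1, 0, 1, 0).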